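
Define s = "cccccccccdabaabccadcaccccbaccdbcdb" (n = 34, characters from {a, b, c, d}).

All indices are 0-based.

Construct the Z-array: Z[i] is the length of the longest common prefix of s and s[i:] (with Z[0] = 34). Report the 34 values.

Z[0]=34
i=1: fresh scan; Z[1]=8 extend→box=[1,9)
i=2: min(r-i=7, Z[1]=8)=7; Z[2]=7
i=3: min(r-i=6, Z[2]=7)=6; Z[3]=6
i=4: min(r-i=5, Z[3]=6)=5; Z[4]=5
i=5: min(r-i=4, Z[4]=5)=4; Z[5]=4
i=6: min(r-i=3, Z[5]=4)=3; Z[6]=3
i=7: min(r-i=2, Z[6]=3)=2; Z[7]=2
i=8: min(r-i=1, Z[7]=2)=1; Z[8]=1
i=9: fresh scan; Z[9]=0
i=10: fresh scan; Z[10]=0
i=11: fresh scan; Z[11]=0
i=12: fresh scan; Z[12]=0
i=13: fresh scan; Z[13]=0
i=14: fresh scan; Z[14]=0
i=15: fresh scan; Z[15]=2 extend→box=[15,17)
i=16: min(r-i=1, Z[1]=8)=1; Z[16]=1
i=17: fresh scan; Z[17]=0
i=18: fresh scan; Z[18]=0
i=19: fresh scan; Z[19]=1 extend→box=[19,20)
i=20: fresh scan; Z[20]=0
i=21: fresh scan; Z[21]=4 extend→box=[21,25)
i=22: min(r-i=3, Z[1]=8)=3; Z[22]=3
i=23: min(r-i=2, Z[2]=7)=2; Z[23]=2
i=24: min(r-i=1, Z[3]=6)=1; Z[24]=1
i=25: fresh scan; Z[25]=0
i=26: fresh scan; Z[26]=0
i=27: fresh scan; Z[27]=2 extend→box=[27,29)
i=28: min(r-i=1, Z[1]=8)=1; Z[28]=1
i=29: fresh scan; Z[29]=0
i=30: fresh scan; Z[30]=0
i=31: fresh scan; Z[31]=1 extend→box=[31,32)
i=32: fresh scan; Z[32]=0
i=33: fresh scan; Z[33]=0

[34, 8, 7, 6, 5, 4, 3, 2, 1, 0, 0, 0, 0, 0, 0, 2, 1, 0, 0, 1, 0, 4, 3, 2, 1, 0, 0, 2, 1, 0, 0, 1, 0, 0]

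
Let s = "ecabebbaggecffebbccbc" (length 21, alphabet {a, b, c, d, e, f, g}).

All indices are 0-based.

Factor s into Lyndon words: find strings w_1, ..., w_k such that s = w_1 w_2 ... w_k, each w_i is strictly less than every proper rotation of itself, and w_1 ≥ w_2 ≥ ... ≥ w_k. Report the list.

["e", "c", "abebbaggecffebbccbc"]

emit factor 1: 'e' (i=0, period=1)
emit factor 2: 'c' (i=1, period=1)
emit factor 3: 'abebbaggecffebbccbc' (i=2, period=19)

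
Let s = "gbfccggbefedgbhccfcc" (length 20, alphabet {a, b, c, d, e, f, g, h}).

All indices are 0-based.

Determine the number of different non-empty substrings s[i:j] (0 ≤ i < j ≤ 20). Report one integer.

rank→(start, suffix):
  0 → (7, 'befedgbhccfcc')
  1 → (1, 'bfccggbefedgbhccfcc')
  2 → (13, 'bhccfcc')
  3 → (19, 'c')
  4 → (18, 'cc')
  5 → (15, 'ccfcc')
  6 → (3, 'ccggbefedgbhccfcc')
  7 → (16, 'cfcc')
  8 → (4, 'cggbefedgbhccfcc')
  9 → (11, 'dgbhccfcc')
  10 → (10, 'edgbhccfcc')
  11 → (8, 'efedgbhccfcc')
  12 → (17, 'fcc')
  13 → (2, 'fccggbefedgbhccfcc')
  14 → (9, 'fedgbhccfcc')
  15 → (6, 'gbefedgbhccfcc')
  16 → (0, 'gbfccggbefedgbhccfcc')
  17 → (12, 'gbhccfcc')
  18 → (5, 'ggbefedgbhccfcc')
  19 → (14, 'hccfcc')

SA = [7, 1, 13, 19, 18, 15, 3, 16, 4, 11, 10, 8, 17, 2, 9, 6, 0, 12, 5, 14]
[i] adj suffixes → lcp
  [1] 7/1 → 1 ('b')
  [2] 1/13 → 1 ('b')
  [3] 13/19 → 0 ('')
  [4] 19/18 → 1 ('c')
  [5] 18/15 → 2 ('cc')
  [6] 15/3 → 2 ('cc')
  [7] 3/16 → 1 ('c')
  [8] 16/4 → 1 ('c')
  [9] 4/11 → 0 ('')
  [10] 11/10 → 0 ('')
  [11] 10/8 → 1 ('e')
  [12] 8/17 → 0 ('')
  [13] 17/2 → 3 ('fcc')
  [14] 2/9 → 1 ('f')
  [15] 9/6 → 0 ('')
  [16] 6/0 → 2 ('gb')
  [17] 0/12 → 2 ('gb')
  [18] 12/5 → 1 ('g')
  [19] 5/14 → 0 ('')

n(n+1)/2 = 20·21/2 = 210
Σ LCP = 0 + 1 + 1 + 0 + 1 + 2 + 2 + 1 + 1 + 0 + 0 + 1 + 0 + 3 + 1 + 0 + 2 + 2 + 1 + 0 = 19
distinct = 210 − 19 = 191

191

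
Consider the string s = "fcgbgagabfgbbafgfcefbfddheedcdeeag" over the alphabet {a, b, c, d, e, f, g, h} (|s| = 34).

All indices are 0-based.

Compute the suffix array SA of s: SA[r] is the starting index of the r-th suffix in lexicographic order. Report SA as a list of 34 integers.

[7, 13, 32, 5, 12, 11, 20, 8, 3, 28, 17, 1, 27, 22, 29, 23, 31, 26, 30, 25, 18, 19, 16, 0, 21, 9, 14, 33, 6, 4, 10, 2, 15, 24]

sorted suffixes:
  #0 SA[0]=7  'abfgbbafgfcefbfddheedcdeeag'
  #1 SA[1]=13  'afgfcefbfddheedcdeeag'
  #2 SA[2]=32  'ag'
  #3 SA[3]=5  'agabfgbbafgfcefbfddheedcdeeag'
  #4 SA[4]=12  'bafgfcefbfddheedcdeeag'
  #5 SA[5]=11  'bbafgfcefbfddheedcdeeag'
  #6 SA[6]=20  'bfddheedcdeeag'
  #7 SA[7]=8  'bfgbbafgfcefbfddheedcdeeag'
  #8 SA[8]=3  'bgagabfgbbafgfcefbfddheedcdeeag'
  #9 SA[9]=28  'cdeeag'
  #10 SA[10]=17  'cefbfddheedcdeeag'
  #11 SA[11]=1  'cgbgagabfgbbafgfcefbfddheedcdeeag'
  #12 SA[12]=27  'dcdeeag'
  #13 SA[13]=22  'ddheedcdeeag'
  #14 SA[14]=29  'deeag'
  #15 SA[15]=23  'dheedcdeeag'
  #16 SA[16]=31  'eag'
  #17 SA[17]=26  'edcdeeag'
  #18 SA[18]=30  'eeag'
  #19 SA[19]=25  'eedcdeeag'
  #20 SA[20]=18  'efbfddheedcdeeag'
  #21 SA[21]=19  'fbfddheedcdeeag'
  #22 SA[22]=16  'fcefbfddheedcdeeag'
  #23 SA[23]=0  'fcgbgagabfgbbafgfcefbfddheedcdeeag'
  #24 SA[24]=21  'fddheedcdeeag'
  #25 SA[25]=9  'fgbbafgfcefbfddheedcdeeag'
  #26 SA[26]=14  'fgfcefbfddheedcdeeag'
  #27 SA[27]=33  'g'
  #28 SA[28]=6  'gabfgbbafgfcefbfddheedcdeeag'
  #29 SA[29]=4  'gagabfgbbafgfcefbfddheedcdeeag'
  #30 SA[30]=10  'gbbafgfcefbfddheedcdeeag'
  #31 SA[31]=2  'gbgagabfgbbafgfcefbfddheedcdeeag'
  #32 SA[32]=15  'gfcefbfddheedcdeeag'
  #33 SA[33]=24  'heedcdeeag'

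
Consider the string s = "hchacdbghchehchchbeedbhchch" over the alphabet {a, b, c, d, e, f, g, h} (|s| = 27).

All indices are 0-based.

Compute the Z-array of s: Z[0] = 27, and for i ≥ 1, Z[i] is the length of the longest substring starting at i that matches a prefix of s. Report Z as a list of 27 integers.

[27, 0, 1, 0, 0, 0, 0, 0, 3, 0, 1, 0, 3, 0, 3, 0, 1, 0, 0, 0, 0, 0, 3, 0, 3, 0, 1]

Z[0]=27
i=1: i≥r, start 0; Z[1]=0
i=2: i≥r, start 0; Z[2]=1 grow→box=[2,3)
i=3: i≥r, start 0; Z[3]=0
i=4: i≥r, start 0; Z[4]=0
i=5: i≥r, start 0; Z[5]=0
i=6: i≥r, start 0; Z[6]=0
i=7: i≥r, start 0; Z[7]=0
i=8: i≥r, start 0; Z[8]=3 grow→box=[8,11)
i=9: min(r-i=2, Z[1]=0)=0; Z[9]=0
i=10: min(r-i=1, Z[2]=1)=1; Z[10]=1
i=11: i≥r, start 0; Z[11]=0
i=12: i≥r, start 0; Z[12]=3 grow→box=[12,15)
i=13: min(r-i=2, Z[1]=0)=0; Z[13]=0
i=14: min(r-i=1, Z[2]=1)=1; Z[14]=3 grow→box=[14,17)
i=15: min(r-i=2, Z[1]=0)=0; Z[15]=0
i=16: min(r-i=1, Z[2]=1)=1; Z[16]=1
i=17: i≥r, start 0; Z[17]=0
i=18: i≥r, start 0; Z[18]=0
i=19: i≥r, start 0; Z[19]=0
i=20: i≥r, start 0; Z[20]=0
i=21: i≥r, start 0; Z[21]=0
i=22: i≥r, start 0; Z[22]=3 grow→box=[22,25)
i=23: min(r-i=2, Z[1]=0)=0; Z[23]=0
i=24: min(r-i=1, Z[2]=1)=1; Z[24]=3 grow→box=[24,27)
i=25: min(r-i=2, Z[1]=0)=0; Z[25]=0
i=26: min(r-i=1, Z[2]=1)=1; Z[26]=1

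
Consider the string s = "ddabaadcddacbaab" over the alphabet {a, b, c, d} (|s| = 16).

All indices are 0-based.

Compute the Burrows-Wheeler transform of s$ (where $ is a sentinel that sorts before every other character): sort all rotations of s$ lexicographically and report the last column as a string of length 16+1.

bbbaddaacaaddda$c

rank  rotation           last
    0  $ddabaadcddacbaab  b
    1  aab$ddabaadcddacb  b
    2  aadcddacbaab$ddab  b
    3  ab$ddabaadcddacba  a
    4  abaadcddacbaab$dd  d
    5  acbaab$ddabaadcdd  d
    6  adcddacbaab$ddaba  a
    7  b$ddabaadcddacbaa  a
    8  baab$ddabaadcddac  c
    9  baadcddacbaab$dda  a
   10  cbaab$ddabaadcdda  a
   11  cddacbaab$ddabaad  d
   12  dabaadcddacbaab$d  d
   13  dacbaab$ddabaadcd  d
   14  dcddacbaab$ddabaa  a
   15  ddabaadcddacbaab$  $
   16  ddacbaab$ddabaadc  c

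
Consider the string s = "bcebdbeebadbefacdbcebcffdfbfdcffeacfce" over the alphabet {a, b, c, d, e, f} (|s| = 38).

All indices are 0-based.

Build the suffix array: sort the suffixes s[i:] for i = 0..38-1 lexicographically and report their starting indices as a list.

[14, 33, 9, 8, 17, 0, 20, 3, 5, 11, 26, 15, 36, 18, 1, 34, 21, 29, 16, 4, 10, 28, 24, 37, 32, 7, 19, 2, 6, 12, 13, 25, 35, 27, 23, 31, 22, 30]

rank→(start, suffix):
  0 → (14, 'acdbcebcffdfbfdcffeacfce')
  1 → (33, 'acfce')
  2 → (9, 'adbefacdbcebcffdfbfdcffeacfce')
  3 → (8, 'badbefacdbcebcffdfbfdcffeacfce')
  4 → (17, 'bcebcffdfbfdcffeacfce')
  5 → (0, 'bcebdbeebadbefacdbcebcffdfbfdcffeacfce')
  6 → (20, 'bcffdfbfdcffeacfce')
  7 → (3, 'bdbeebadbefacdbcebcffdfbfdcffeacfce')
  8 → (5, 'beebadbefacdbcebcffdfbfdcffeacfce')
  9 → (11, 'befacdbcebcffdfbfdcffeacfce')
  10 → (26, 'bfdcffeacfce')
  11 → (15, 'cdbcebcffdfbfdcffeacfce')
  12 → (36, 'ce')
  13 → (18, 'cebcffdfbfdcffeacfce')
  14 → (1, 'cebdbeebadbefacdbcebcffdfbfdcffeacfce')
  15 → (34, 'cfce')
  16 → (21, 'cffdfbfdcffeacfce')
  17 → (29, 'cffeacfce')
  18 → (16, 'dbcebcffdfbfdcffeacfce')
  19 → (4, 'dbeebadbefacdbcebcffdfbfdcffeacfce')
  20 → (10, 'dbefacdbcebcffdfbfdcffeacfce')
  21 → (28, 'dcffeacfce')
  22 → (24, 'dfbfdcffeacfce')
  23 → (37, 'e')
  24 → (32, 'eacfce')
  25 → (7, 'ebadbefacdbcebcffdfbfdcffeacfce')
  26 → (19, 'ebcffdfbfdcffeacfce')
  27 → (2, 'ebdbeebadbefacdbcebcffdfbfdcffeacfce')
  28 → (6, 'eebadbefacdbcebcffdfbfdcffeacfce')
  29 → (12, 'efacdbcebcffdfbfdcffeacfce')
  30 → (13, 'facdbcebcffdfbfdcffeacfce')
  31 → (25, 'fbfdcffeacfce')
  32 → (35, 'fce')
  33 → (27, 'fdcffeacfce')
  34 → (23, 'fdfbfdcffeacfce')
  35 → (31, 'feacfce')
  36 → (22, 'ffdfbfdcffeacfce')
  37 → (30, 'ffeacfce')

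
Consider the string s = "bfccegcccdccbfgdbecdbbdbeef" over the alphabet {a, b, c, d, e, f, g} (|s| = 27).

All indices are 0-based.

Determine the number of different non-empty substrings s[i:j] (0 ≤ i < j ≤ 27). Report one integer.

348

sorted suffixes:
  #0 SA[0]=20  'bbdbeef'
  #1 SA[1]=21  'bdbeef'
  #2 SA[2]=16  'becdbbdbeef'
  #3 SA[3]=23  'beef'
  #4 SA[4]=0  'bfccegcccdccbfgdbecdbbdbeef'
  #5 SA[5]=12  'bfgdbecdbbdbeef'
  #6 SA[6]=11  'cbfgdbecdbbdbeef'
  #7 SA[7]=10  'ccbfgdbecdbbdbeef'
  #8 SA[8]=6  'cccdccbfgdbecdbbdbeef'
  #9 SA[9]=7  'ccdccbfgdbecdbbdbeef'
  #10 SA[10]=2  'ccegcccdccbfgdbecdbbdbeef'
  #11 SA[11]=18  'cdbbdbeef'
  #12 SA[12]=8  'cdccbfgdbecdbbdbeef'
  #13 SA[13]=3  'cegcccdccbfgdbecdbbdbeef'
  #14 SA[14]=19  'dbbdbeef'
  #15 SA[15]=15  'dbecdbbdbeef'
  #16 SA[16]=22  'dbeef'
  #17 SA[17]=9  'dccbfgdbecdbbdbeef'
  #18 SA[18]=17  'ecdbbdbeef'
  #19 SA[19]=24  'eef'
  #20 SA[20]=25  'ef'
  #21 SA[21]=4  'egcccdccbfgdbecdbbdbeef'
  #22 SA[22]=26  'f'
  #23 SA[23]=1  'fccegcccdccbfgdbecdbbdbeef'
  #24 SA[24]=13  'fgdbecdbbdbeef'
  #25 SA[25]=5  'gcccdccbfgdbecdbbdbeef'
  #26 SA[26]=14  'gdbecdbbdbeef'

SA = [20, 21, 16, 23, 0, 12, 11, 10, 6, 7, 2, 18, 8, 3, 19, 15, 22, 9, 17, 24, 25, 4, 26, 1, 13, 5, 14]
rank  pair      lcp
   1  s[20:],s[21:]  1  'b'
   2  s[21:],s[16:]  1  'b'
   3  s[16:],s[23:]  2  'be'
   4  s[23:],s[0:]  1  'b'
   5  s[0:],s[12:]  2  'bf'
   6  s[12:],s[11:]  0  ''
   7  s[11:],s[10:]  1  'c'
   8  s[10:],s[6:]  2  'cc'
   9  s[6:],s[7:]  2  'cc'
  10  s[7:],s[2:]  2  'cc'
  11  s[2:],s[18:]  1  'c'
  12  s[18:],s[8:]  2  'cd'
  13  s[8:],s[3:]  1  'c'
  14  s[3:],s[19:]  0  ''
  15  s[19:],s[15:]  2  'db'
  16  s[15:],s[22:]  3  'dbe'
  17  s[22:],s[9:]  1  'd'
  18  s[9:],s[17:]  0  ''
  19  s[17:],s[24:]  1  'e'
  20  s[24:],s[25:]  1  'e'
  21  s[25:],s[4:]  1  'e'
  22  s[4:],s[26:]  0  ''
  23  s[26:],s[1:]  1  'f'
  24  s[1:],s[13:]  1  'f'
  25  s[13:],s[5:]  0  ''
  26  s[5:],s[14:]  1  'g'

n(n+1)/2 = 27·28/2 = 378
Σ LCP = 0 + 1 + 1 + 2 + 1 + 2 + 0 + 1 + 2 + 2 + 2 + 1 + 2 + 1 + 0 + 2 + 3 + 1 + 0 + 1 + 1 + 1 + 0 + 1 + 1 + 0 + 1 = 30
distinct = 378 − 30 = 348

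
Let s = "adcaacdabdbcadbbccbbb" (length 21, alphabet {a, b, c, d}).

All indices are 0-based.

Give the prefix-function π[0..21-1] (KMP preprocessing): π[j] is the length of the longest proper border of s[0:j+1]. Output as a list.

[0, 0, 0, 1, 1, 0, 0, 1, 0, 0, 0, 0, 1, 2, 0, 0, 0, 0, 0, 0, 0]

π[0] = 0
j=1 s[j]='d': π[1]=0 (border '')
j=2 s[j]='c': π[2]=0 (border '')
j=3 s[j]='a': π[3]=1 (border 'a')
j=4 s[j]='a': k: 1→0; π[4]=1 (border 'a')
j=5 s[j]='c': k: 1→0; π[5]=0 (border '')
j=6 s[j]='d': π[6]=0 (border '')
j=7 s[j]='a': π[7]=1 (border 'a')
j=8 s[j]='b': k: 1→0; π[8]=0 (border '')
j=9 s[j]='d': π[9]=0 (border '')
j=10 s[j]='b': π[10]=0 (border '')
j=11 s[j]='c': π[11]=0 (border '')
j=12 s[j]='a': π[12]=1 (border 'a')
j=13 s[j]='d': π[13]=2 (border 'ad')
j=14 s[j]='b': k: 2→0; π[14]=0 (border '')
j=15 s[j]='b': π[15]=0 (border '')
j=16 s[j]='c': π[16]=0 (border '')
j=17 s[j]='c': π[17]=0 (border '')
j=18 s[j]='b': π[18]=0 (border '')
j=19 s[j]='b': π[19]=0 (border '')
j=20 s[j]='b': π[20]=0 (border '')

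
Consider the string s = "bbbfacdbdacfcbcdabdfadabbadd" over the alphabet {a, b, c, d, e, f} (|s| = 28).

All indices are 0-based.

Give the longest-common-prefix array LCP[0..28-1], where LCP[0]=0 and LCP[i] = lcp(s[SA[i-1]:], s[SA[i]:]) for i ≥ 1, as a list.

rank | idx | suffix
   0 |  22 | abbadd
   1 |  16 | abdfadabbadd
   2 |   4 | acdbdacfcbcdabdfadabbadd
   3 |   9 | acfcbcdabdfadabbadd
   4 |  20 | adabbadd
   5 |  25 | add
   6 |  24 | badd
   7 |  23 | bbadd
   8 |   0 | bbbfacdbdacfcbcdabdfadabbadd
   9 |   1 | bbfacdbdacfcbcdabdfadabbadd
  10 |  13 | bcdabdfadabbadd
  11 |   7 | bdacfcbcdabdfadabbadd
  12 |  17 | bdfadabbadd
  13 |   2 | bfacdbdacfcbcdabdfadabbadd
  14 |  12 | cbcdabdfadabbadd
  15 |  14 | cdabdfadabbadd
  16 |   5 | cdbdacfcbcdabdfadabbadd
  17 |  10 | cfcbcdabdfadabbadd
  18 |  27 | d
  19 |  21 | dabbadd
  20 |  15 | dabdfadabbadd
  21 |   8 | dacfcbcdabdfadabbadd
  22 |   6 | dbdacfcbcdabdfadabbadd
  23 |  26 | dd
  24 |  18 | dfadabbadd
  25 |   3 | facdbdacfcbcdabdfadabbadd
  26 |  19 | fadabbadd
  27 |  11 | fcbcdabdfadabbadd

SA = [22, 16, 4, 9, 20, 25, 24, 23, 0, 1, 13, 7, 17, 2, 12, 14, 5, 10, 27, 21, 15, 8, 6, 26, 18, 3, 19, 11]
[i] adj suffixes → lcp
  [1] 22/16 → 2 ('ab')
  [2] 16/4 → 1 ('a')
  [3] 4/9 → 2 ('ac')
  [4] 9/20 → 1 ('a')
  [5] 20/25 → 2 ('ad')
  [6] 25/24 → 0 ('')
  [7] 24/23 → 1 ('b')
  [8] 23/0 → 2 ('bb')
  [9] 0/1 → 2 ('bb')
  [10] 1/13 → 1 ('b')
  [11] 13/7 → 1 ('b')
  [12] 7/17 → 2 ('bd')
  [13] 17/2 → 1 ('b')
  [14] 2/12 → 0 ('')
  [15] 12/14 → 1 ('c')
  [16] 14/5 → 2 ('cd')
  [17] 5/10 → 1 ('c')
  [18] 10/27 → 0 ('')
  [19] 27/21 → 1 ('d')
  [20] 21/15 → 3 ('dab')
  [21] 15/8 → 2 ('da')
  [22] 8/6 → 1 ('d')
  [23] 6/26 → 1 ('d')
  [24] 26/18 → 1 ('d')
  [25] 18/3 → 0 ('')
  [26] 3/19 → 2 ('fa')
  [27] 19/11 → 1 ('f')

[0, 2, 1, 2, 1, 2, 0, 1, 2, 2, 1, 1, 2, 1, 0, 1, 2, 1, 0, 1, 3, 2, 1, 1, 1, 0, 2, 1]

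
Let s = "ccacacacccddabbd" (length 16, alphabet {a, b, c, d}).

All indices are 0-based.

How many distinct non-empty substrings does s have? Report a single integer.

rank→(start, suffix):
  0 → (12, 'abbd')
  1 → (2, 'acacacccddabbd')
  2 → (4, 'acacccddabbd')
  3 → (6, 'acccddabbd')
  4 → (13, 'bbd')
  5 → (14, 'bd')
  6 → (1, 'cacacacccddabbd')
  7 → (3, 'cacacccddabbd')
  8 → (5, 'cacccddabbd')
  9 → (0, 'ccacacacccddabbd')
  10 → (7, 'cccddabbd')
  11 → (8, 'ccddabbd')
  12 → (9, 'cddabbd')
  13 → (15, 'd')
  14 → (11, 'dabbd')
  15 → (10, 'ddabbd')

SA = [12, 2, 4, 6, 13, 14, 1, 3, 5, 0, 7, 8, 9, 15, 11, 10]
rank  pair      lcp
   1  s[12:],s[2:]  1  'a'
   2  s[2:],s[4:]  4  'acac'
   3  s[4:],s[6:]  2  'ac'
   4  s[6:],s[13:]  0  ''
   5  s[13:],s[14:]  1  'b'
   6  s[14:],s[1:]  0  ''
   7  s[1:],s[3:]  5  'cacac'
   8  s[3:],s[5:]  3  'cac'
   9  s[5:],s[0:]  1  'c'
  10  s[0:],s[7:]  2  'cc'
  11  s[7:],s[8:]  2  'cc'
  12  s[8:],s[9:]  1  'c'
  13  s[9:],s[15:]  0  ''
  14  s[15:],s[11:]  1  'd'
  15  s[11:],s[10:]  1  'd'

n(n+1)/2 = 16·17/2 = 136
Σ LCP = 0 + 1 + 4 + 2 + 0 + 1 + 0 + 5 + 3 + 1 + 2 + 2 + 1 + 0 + 1 + 1 = 24
distinct = 136 − 24 = 112

112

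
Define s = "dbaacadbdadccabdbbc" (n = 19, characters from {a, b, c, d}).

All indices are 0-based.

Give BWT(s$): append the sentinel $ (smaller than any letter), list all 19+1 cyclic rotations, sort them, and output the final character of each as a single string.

rank  rotation              last
    0  $dbaacadbdadccabdbbc  c
    1  aacadbdadccabdbbc$db  b
    2  abdbbc$dbaacadbdadcc  c
    3  acadbdadccabdbbc$dba  a
    4  adbdadccabdbbc$dbaac  c
    5  adccabdbbc$dbaacadbd  d
    6  baacadbdadccabdbbc$d  d
    7  bbc$dbaacadbdadccabd  d
    8  bc$dbaacadbdadccabdb  b
    9  bdadccabdbbc$dbaacad  d
   10  bdbbc$dbaacadbdadcca  a
   11  c$dbaacadbdadccabdbb  b
   12  cabdbbc$dbaacadbdadc  c
   13  cadbdadccabdbbc$dbaa  a
   14  ccabdbbc$dbaacadbdad  d
   15  dadccabdbbc$dbaacadb  b
   16  dbaacadbdadccabdbbc$  $
   17  dbbc$dbaacadbdadccab  b
   18  dbdadccabdbbc$dbaaca  a
   19  dccabdbbc$dbaacadbda  a

cbcacdddbdabcadb$baa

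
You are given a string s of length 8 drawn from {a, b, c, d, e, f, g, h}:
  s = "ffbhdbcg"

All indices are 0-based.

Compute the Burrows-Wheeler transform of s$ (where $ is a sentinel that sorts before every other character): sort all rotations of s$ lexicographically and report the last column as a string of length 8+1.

gdfbhf$cb

rank  rotation   last
    0  $ffbhdbcg  g
    1  bcg$ffbhd  d
    2  bhdbcg$ff  f
    3  cg$ffbhdb  b
    4  dbcg$ffbh  h
    5  fbhdbcg$f  f
    6  ffbhdbcg$  $
    7  g$ffbhdbc  c
    8  hdbcg$ffb  b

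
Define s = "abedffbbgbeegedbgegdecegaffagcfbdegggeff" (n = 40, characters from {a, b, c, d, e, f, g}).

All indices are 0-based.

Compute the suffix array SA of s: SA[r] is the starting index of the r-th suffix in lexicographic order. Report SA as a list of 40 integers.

[0, 24, 27, 6, 31, 1, 9, 7, 15, 21, 29, 14, 19, 32, 3, 20, 13, 2, 10, 37, 22, 17, 11, 33, 39, 26, 5, 30, 38, 25, 4, 23, 8, 28, 18, 12, 36, 16, 35, 34]

rank→(start, suffix):
  0 → (0, 'abedffbbgbeegedbgegdecegaffagcfbdegggeff')
  1 → (24, 'affagcfbdegggeff')
  2 → (27, 'agcfbdegggeff')
  3 → (6, 'bbgbeegedbgegdecegaffagcfbdegggeff')
  4 → (31, 'bdegggeff')
  5 → (1, 'bedffbbgbeegedbgegdecegaffagcfbdegggeff')
  6 → (9, 'beegedbgegdecegaffagcfbdegggeff')
  7 → (7, 'bgbeegedbgegdecegaffagcfbdegggeff')
  8 → (15, 'bgegdecegaffagcfbdegggeff')
  9 → (21, 'cegaffagcfbdegggeff')
  10 → (29, 'cfbdegggeff')
  11 → (14, 'dbgegdecegaffagcfbdegggeff')
  12 → (19, 'decegaffagcfbdegggeff')
  13 → (32, 'degggeff')
  14 → (3, 'dffbbgbeegedbgegdecegaffagcfbdegggeff')
  15 → (20, 'ecegaffagcfbdegggeff')
  16 → (13, 'edbgegdecegaffagcfbdegggeff')
  17 → (2, 'edffbbgbeegedbgegdecegaffagcfbdegggeff')
  18 → (10, 'eegedbgegdecegaffagcfbdegggeff')
  19 → (37, 'eff')
  20 → (22, 'egaffagcfbdegggeff')
  21 → (17, 'egdecegaffagcfbdegggeff')
  22 → (11, 'egedbgegdecegaffagcfbdegggeff')
  23 → (33, 'egggeff')
  24 → (39, 'f')
  25 → (26, 'fagcfbdegggeff')
  26 → (5, 'fbbgbeegedbgegdecegaffagcfbdegggeff')
  27 → (30, 'fbdegggeff')
  28 → (38, 'ff')
  29 → (25, 'ffagcfbdegggeff')
  30 → (4, 'ffbbgbeegedbgegdecegaffagcfbdegggeff')
  31 → (23, 'gaffagcfbdegggeff')
  32 → (8, 'gbeegedbgegdecegaffagcfbdegggeff')
  33 → (28, 'gcfbdegggeff')
  34 → (18, 'gdecegaffagcfbdegggeff')
  35 → (12, 'gedbgegdecegaffagcfbdegggeff')
  36 → (36, 'geff')
  37 → (16, 'gegdecegaffagcfbdegggeff')
  38 → (35, 'ggeff')
  39 → (34, 'gggeff')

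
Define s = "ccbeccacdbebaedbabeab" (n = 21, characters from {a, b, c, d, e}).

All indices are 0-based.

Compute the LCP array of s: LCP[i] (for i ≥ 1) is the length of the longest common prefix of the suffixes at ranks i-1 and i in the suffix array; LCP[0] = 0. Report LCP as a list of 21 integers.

[0, 2, 1, 1, 0, 1, 2, 1, 2, 2, 0, 1, 1, 2, 1, 0, 2, 0, 1, 1, 1]

sorted suffixes:
  #0 SA[0]=19  'ab'
  #1 SA[1]=16  'abeab'
  #2 SA[2]=6  'acdbebaedbabeab'
  #3 SA[3]=12  'aedbabeab'
  #4 SA[4]=20  'b'
  #5 SA[5]=15  'babeab'
  #6 SA[6]=11  'baedbabeab'
  #7 SA[7]=17  'beab'
  #8 SA[8]=9  'bebaedbabeab'
  #9 SA[9]=2  'beccacdbebaedbabeab'
  #10 SA[10]=5  'cacdbebaedbabeab'
  #11 SA[11]=1  'cbeccacdbebaedbabeab'
  #12 SA[12]=4  'ccacdbebaedbabeab'
  #13 SA[13]=0  'ccbeccacdbebaedbabeab'
  #14 SA[14]=7  'cdbebaedbabeab'
  #15 SA[15]=14  'dbabeab'
  #16 SA[16]=8  'dbebaedbabeab'
  #17 SA[17]=18  'eab'
  #18 SA[18]=10  'ebaedbabeab'
  #19 SA[19]=3  'eccacdbebaedbabeab'
  #20 SA[20]=13  'edbabeab'

SA = [19, 16, 6, 12, 20, 15, 11, 17, 9, 2, 5, 1, 4, 0, 7, 14, 8, 18, 10, 3, 13]
[i] adj suffixes → lcp
  [1] 19/16 → 2 ('ab')
  [2] 16/6 → 1 ('a')
  [3] 6/12 → 1 ('a')
  [4] 12/20 → 0 ('')
  [5] 20/15 → 1 ('b')
  [6] 15/11 → 2 ('ba')
  [7] 11/17 → 1 ('b')
  [8] 17/9 → 2 ('be')
  [9] 9/2 → 2 ('be')
  [10] 2/5 → 0 ('')
  [11] 5/1 → 1 ('c')
  [12] 1/4 → 1 ('c')
  [13] 4/0 → 2 ('cc')
  [14] 0/7 → 1 ('c')
  [15] 7/14 → 0 ('')
  [16] 14/8 → 2 ('db')
  [17] 8/18 → 0 ('')
  [18] 18/10 → 1 ('e')
  [19] 10/3 → 1 ('e')
  [20] 3/13 → 1 ('e')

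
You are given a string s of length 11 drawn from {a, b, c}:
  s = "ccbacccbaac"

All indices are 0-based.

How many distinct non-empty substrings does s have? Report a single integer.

sorted suffixes:
  #0 SA[0]=8  'aac'
  #1 SA[1]=9  'ac'
  #2 SA[2]=3  'acccbaac'
  #3 SA[3]=7  'baac'
  #4 SA[4]=2  'bacccbaac'
  #5 SA[5]=10  'c'
  #6 SA[6]=6  'cbaac'
  #7 SA[7]=1  'cbacccbaac'
  #8 SA[8]=5  'ccbaac'
  #9 SA[9]=0  'ccbacccbaac'
  #10 SA[10]=4  'cccbaac'

SA = [8, 9, 3, 7, 2, 10, 6, 1, 5, 0, 4]
[i] adj suffixes → lcp
  [1] 8/9 → 1 ('a')
  [2] 9/3 → 2 ('ac')
  [3] 3/7 → 0 ('')
  [4] 7/2 → 2 ('ba')
  [5] 2/10 → 0 ('')
  [6] 10/6 → 1 ('c')
  [7] 6/1 → 3 ('cba')
  [8] 1/5 → 1 ('c')
  [9] 5/0 → 4 ('ccba')
  [10] 0/4 → 2 ('cc')

n(n+1)/2 = 11·12/2 = 66
Σ LCP = 0 + 1 + 2 + 0 + 2 + 0 + 1 + 3 + 1 + 4 + 2 = 16
distinct = 66 − 16 = 50

50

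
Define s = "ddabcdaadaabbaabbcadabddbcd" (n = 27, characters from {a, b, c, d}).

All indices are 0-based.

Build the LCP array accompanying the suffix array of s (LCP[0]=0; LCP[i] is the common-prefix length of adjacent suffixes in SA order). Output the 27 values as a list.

[0, 4, 2, 1, 3, 2, 2, 1, 3, 0, 1, 2, 1, 2, 3, 1, 0, 1, 2, 0, 1, 3, 2, 3, 1, 1, 2]

rank→(start, suffix):
  0 → (9, 'aabbaabbcadabddbcd')
  1 → (13, 'aabbcadabddbcd')
  2 → (6, 'aadaabbaabbcadabddbcd')
  3 → (10, 'abbaabbcadabddbcd')
  4 → (14, 'abbcadabddbcd')
  5 → (2, 'abcdaadaabbaabbcadabddbcd')
  6 → (20, 'abddbcd')
  7 → (7, 'adaabbaabbcadabddbcd')
  8 → (18, 'adabddbcd')
  9 → (12, 'baabbcadabddbcd')
  10 → (11, 'bbaabbcadabddbcd')
  11 → (15, 'bbcadabddbcd')
  12 → (16, 'bcadabddbcd')
  13 → (24, 'bcd')
  14 → (3, 'bcdaadaabbaabbcadabddbcd')
  15 → (21, 'bddbcd')
  16 → (17, 'cadabddbcd')
  17 → (25, 'cd')
  18 → (4, 'cdaadaabbaabbcadabddbcd')
  19 → (26, 'd')
  20 → (8, 'daabbaabbcadabddbcd')
  21 → (5, 'daadaabbaabbcadabddbcd')
  22 → (1, 'dabcdaadaabbaabbcadabddbcd')
  23 → (19, 'dabddbcd')
  24 → (23, 'dbcd')
  25 → (0, 'ddabcdaadaabbaabbcadabddbcd')
  26 → (22, 'ddbcd')

SA = [9, 13, 6, 10, 14, 2, 20, 7, 18, 12, 11, 15, 16, 24, 3, 21, 17, 25, 4, 26, 8, 5, 1, 19, 23, 0, 22]
i: (SA[i-1],SA[i]) lcp shared
  1: (9,13) 4 'aabb'
  2: (13,6) 2 'aa'
  3: (6,10) 1 'a'
  4: (10,14) 3 'abb'
  5: (14,2) 2 'ab'
  6: (2,20) 2 'ab'
  7: (20,7) 1 'a'
  8: (7,18) 3 'ada'
  9: (18,12) 0 ''
  10: (12,11) 1 'b'
  11: (11,15) 2 'bb'
  12: (15,16) 1 'b'
  13: (16,24) 2 'bc'
  14: (24,3) 3 'bcd'
  15: (3,21) 1 'b'
  16: (21,17) 0 ''
  17: (17,25) 1 'c'
  18: (25,4) 2 'cd'
  19: (4,26) 0 ''
  20: (26,8) 1 'd'
  21: (8,5) 3 'daa'
  22: (5,1) 2 'da'
  23: (1,19) 3 'dab'
  24: (19,23) 1 'd'
  25: (23,0) 1 'd'
  26: (0,22) 2 'dd'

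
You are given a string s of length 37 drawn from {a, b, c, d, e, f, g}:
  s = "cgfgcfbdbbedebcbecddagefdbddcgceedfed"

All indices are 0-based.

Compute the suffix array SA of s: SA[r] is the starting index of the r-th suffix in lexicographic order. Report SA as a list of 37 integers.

rank | idx | suffix
   0 |  20 | agefdbddcgceedfed
   1 |   8 | bbedebcbecddagefdbddcgceedfed
   2 |  13 | bcbecddagefdbddcgceedfed
   3 |   6 | bdbbedebcbecddagefdbddcgceedfed
   4 |  25 | bddcgceedfed
   5 |  15 | becddagefdbddcgceedfed
   6 |   9 | bedebcbecddagefdbddcgceedfed
   7 |  14 | cbecddagefdbddcgceedfed
   8 |  17 | cddagefdbddcgceedfed
   9 |  30 | ceedfed
  10 |   4 | cfbdbbedebcbecddagefdbddcgceedfed
  11 |  28 | cgceedfed
  12 |   0 | cgfgcfbdbbedebcbecddagefdbddcgceedfed
  13 |  36 | d
  14 |  19 | dagefdbddcgceedfed
  15 |   7 | dbbedebcbecddagefdbddcgceedfed
  16 |  24 | dbddcgceedfed
  17 |  27 | dcgceedfed
  18 |  18 | ddagefdbddcgceedfed
  19 |  26 | ddcgceedfed
  20 |  11 | debcbecddagefdbddcgceedfed
  21 |  33 | dfed
  22 |  12 | ebcbecddagefdbddcgceedfed
  23 |  16 | ecddagefdbddcgceedfed
  24 |  35 | ed
  25 |  10 | edebcbecddagefdbddcgceedfed
  26 |  32 | edfed
  27 |  31 | eedfed
  28 |  22 | efdbddcgceedfed
  29 |   5 | fbdbbedebcbecddagefdbddcgceedfed
  30 |  23 | fdbddcgceedfed
  31 |  34 | fed
  32 |   2 | fgcfbdbbedebcbecddagefdbddcgceedfed
  33 |  29 | gceedfed
  34 |   3 | gcfbdbbedebcbecddagefdbddcgceedfed
  35 |  21 | gefdbddcgceedfed
  36 |   1 | gfgcfbdbbedebcbecddagefdbddcgceedfed

[20, 8, 13, 6, 25, 15, 9, 14, 17, 30, 4, 28, 0, 36, 19, 7, 24, 27, 18, 26, 11, 33, 12, 16, 35, 10, 32, 31, 22, 5, 23, 34, 2, 29, 3, 21, 1]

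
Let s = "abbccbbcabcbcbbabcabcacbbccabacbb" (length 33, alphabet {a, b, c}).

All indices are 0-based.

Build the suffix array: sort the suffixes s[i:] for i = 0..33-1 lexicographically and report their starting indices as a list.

[27, 0, 15, 18, 8, 29, 21, 32, 14, 28, 31, 13, 5, 23, 1, 16, 6, 19, 11, 9, 24, 2, 26, 17, 7, 20, 30, 12, 4, 22, 10, 25, 3]

sorted suffixes:
  #0 SA[0]=27  'abacbb'
  #1 SA[1]=0  'abbccbbcabcbcbbabcabcacbbccabacbb'
  #2 SA[2]=15  'abcabcacbbccabacbb'
  #3 SA[3]=18  'abcacbbccabacbb'
  #4 SA[4]=8  'abcbcbbabcabcacbbccabacbb'
  #5 SA[5]=29  'acbb'
  #6 SA[6]=21  'acbbccabacbb'
  #7 SA[7]=32  'b'
  #8 SA[8]=14  'babcabcacbbccabacbb'
  #9 SA[9]=28  'bacbb'
  #10 SA[10]=31  'bb'
  #11 SA[11]=13  'bbabcabcacbbccabacbb'
  #12 SA[12]=5  'bbcabcbcbbabcabcacbbccabacbb'
  #13 SA[13]=23  'bbccabacbb'
  #14 SA[14]=1  'bbccbbcabcbcbbabcabcacbbccabacbb'
  #15 SA[15]=16  'bcabcacbbccabacbb'
  #16 SA[16]=6  'bcabcbcbbabcabcacbbccabacbb'
  #17 SA[17]=19  'bcacbbccabacbb'
  #18 SA[18]=11  'bcbbabcabcacbbccabacbb'
  #19 SA[19]=9  'bcbcbbabcabcacbbccabacbb'
  #20 SA[20]=24  'bccabacbb'
  #21 SA[21]=2  'bccbbcabcbcbbabcabcacbbccabacbb'
  #22 SA[22]=26  'cabacbb'
  #23 SA[23]=17  'cabcacbbccabacbb'
  #24 SA[24]=7  'cabcbcbbabcabcacbbccabacbb'
  #25 SA[25]=20  'cacbbccabacbb'
  #26 SA[26]=30  'cbb'
  #27 SA[27]=12  'cbbabcabcacbbccabacbb'
  #28 SA[28]=4  'cbbcabcbcbbabcabcacbbccabacbb'
  #29 SA[29]=22  'cbbccabacbb'
  #30 SA[30]=10  'cbcbbabcabcacbbccabacbb'
  #31 SA[31]=25  'ccabacbb'
  #32 SA[32]=3  'ccbbcabcbcbbabcabcacbbccabacbb'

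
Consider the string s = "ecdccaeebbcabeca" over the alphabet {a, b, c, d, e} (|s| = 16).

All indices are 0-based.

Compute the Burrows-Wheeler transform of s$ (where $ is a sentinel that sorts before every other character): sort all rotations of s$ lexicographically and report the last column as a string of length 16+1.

acccebaebcdeceb$a

rank  rotation           last
    0  $ecdccaeebbcabeca  a
    1  a$ecdccaeebbcabec  c
    2  abeca$ecdccaeebbc  c
    3  aeebbcabeca$ecdcc  c
    4  bbcabeca$ecdccaee  e
    5  bcabeca$ecdccaeeb  b
    6  beca$ecdccaeebbca  a
    7  ca$ecdccaeebbcabe  e
    8  cabeca$ecdccaeebb  b
    9  caeebbcabeca$ecdc  c
   10  ccaeebbcabeca$ecd  d
   11  cdccaeebbcabeca$e  e
   12  dccaeebbcabeca$ec  c
   13  ebbcabeca$ecdccae  e
   14  eca$ecdccaeebbcab  b
   15  ecdccaeebbcabeca$  $
   16  eebbcabeca$ecdcca  a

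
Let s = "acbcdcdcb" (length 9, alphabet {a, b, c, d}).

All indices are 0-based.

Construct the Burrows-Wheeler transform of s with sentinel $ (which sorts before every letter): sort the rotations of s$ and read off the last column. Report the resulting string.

b$ccdadbcc

rank  rotation    last
    0  $acbcdcdcb  b
    1  acbcdcdcb$  $
    2  b$acbcdcdc  c
    3  bcdcdcb$ac  c
    4  cb$acbcdcd  d
    5  cbcdcdcb$a  a
    6  cdcb$acbcd  d
    7  cdcdcb$acb  b
    8  dcb$acbcdc  c
    9  dcdcb$acbc  c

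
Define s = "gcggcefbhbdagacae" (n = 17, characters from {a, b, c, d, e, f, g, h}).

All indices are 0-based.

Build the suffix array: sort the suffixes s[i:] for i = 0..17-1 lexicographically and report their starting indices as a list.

sorted suffixes:
  #0 SA[0]=13  'acae'
  #1 SA[1]=15  'ae'
  #2 SA[2]=11  'agacae'
  #3 SA[3]=9  'bdagacae'
  #4 SA[4]=7  'bhbdagacae'
  #5 SA[5]=14  'cae'
  #6 SA[6]=4  'cefbhbdagacae'
  #7 SA[7]=1  'cggcefbhbdagacae'
  #8 SA[8]=10  'dagacae'
  #9 SA[9]=16  'e'
  #10 SA[10]=5  'efbhbdagacae'
  #11 SA[11]=6  'fbhbdagacae'
  #12 SA[12]=12  'gacae'
  #13 SA[13]=3  'gcefbhbdagacae'
  #14 SA[14]=0  'gcggcefbhbdagacae'
  #15 SA[15]=2  'ggcefbhbdagacae'
  #16 SA[16]=8  'hbdagacae'

[13, 15, 11, 9, 7, 14, 4, 1, 10, 16, 5, 6, 12, 3, 0, 2, 8]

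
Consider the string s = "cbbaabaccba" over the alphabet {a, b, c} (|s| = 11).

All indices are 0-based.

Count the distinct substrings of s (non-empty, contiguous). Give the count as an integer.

55

rank→(start, suffix):
  0 → (10, 'a')
  1 → (3, 'aabaccba')
  2 → (4, 'abaccba')
  3 → (6, 'accba')
  4 → (9, 'ba')
  5 → (2, 'baabaccba')
  6 → (5, 'baccba')
  7 → (1, 'bbaabaccba')
  8 → (8, 'cba')
  9 → (0, 'cbbaabaccba')
  10 → (7, 'ccba')

SA = [10, 3, 4, 6, 9, 2, 5, 1, 8, 0, 7]
rank  pair      lcp
   1  s[10:],s[3:]  1  'a'
   2  s[3:],s[4:]  1  'a'
   3  s[4:],s[6:]  1  'a'
   4  s[6:],s[9:]  0  ''
   5  s[9:],s[2:]  2  'ba'
   6  s[2:],s[5:]  2  'ba'
   7  s[5:],s[1:]  1  'b'
   8  s[1:],s[8:]  0  ''
   9  s[8:],s[0:]  2  'cb'
  10  s[0:],s[7:]  1  'c'

n(n+1)/2 = 11·12/2 = 66
Σ LCP = 0 + 1 + 1 + 1 + 0 + 2 + 2 + 1 + 0 + 2 + 1 = 11
distinct = 66 − 11 = 55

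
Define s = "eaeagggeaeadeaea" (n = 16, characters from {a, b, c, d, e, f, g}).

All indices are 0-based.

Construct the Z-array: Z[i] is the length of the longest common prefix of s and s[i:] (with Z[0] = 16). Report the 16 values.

[16, 0, 2, 0, 0, 0, 0, 4, 0, 2, 0, 0, 4, 0, 2, 0]

Z[0]=16
i=1: fresh scan; Z[1]=0
i=2: fresh scan; Z[2]=2 extend→box=[2,4)
i=3: min(r-i=1, Z[1]=0)=0; Z[3]=0
i=4: fresh scan; Z[4]=0
i=5: fresh scan; Z[5]=0
i=6: fresh scan; Z[6]=0
i=7: fresh scan; Z[7]=4 extend→box=[7,11)
i=8: min(r-i=3, Z[1]=0)=0; Z[8]=0
i=9: min(r-i=2, Z[2]=2)=2; Z[9]=2
i=10: min(r-i=1, Z[3]=0)=0; Z[10]=0
i=11: fresh scan; Z[11]=0
i=12: fresh scan; Z[12]=4 extend→box=[12,16)
i=13: min(r-i=3, Z[1]=0)=0; Z[13]=0
i=14: min(r-i=2, Z[2]=2)=2; Z[14]=2
i=15: min(r-i=1, Z[3]=0)=0; Z[15]=0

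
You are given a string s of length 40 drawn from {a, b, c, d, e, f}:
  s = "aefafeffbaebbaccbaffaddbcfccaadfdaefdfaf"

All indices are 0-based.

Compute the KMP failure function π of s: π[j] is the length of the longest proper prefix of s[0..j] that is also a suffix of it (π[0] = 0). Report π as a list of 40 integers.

[0, 0, 0, 1, 0, 0, 0, 0, 0, 1, 2, 0, 0, 1, 0, 0, 0, 1, 0, 0, 1, 0, 0, 0, 0, 0, 0, 0, 1, 1, 0, 0, 0, 1, 2, 3, 0, 0, 1, 0]

π[0] = 0
j=1 s[j]='e': π[1]=0 (border '')
j=2 s[j]='f': π[2]=0 (border '')
j=3 s[j]='a': π[3]=1 (border 'a')
j=4 s[j]='f': k: 1→0; π[4]=0 (border '')
j=5 s[j]='e': π[5]=0 (border '')
j=6 s[j]='f': π[6]=0 (border '')
j=7 s[j]='f': π[7]=0 (border '')
j=8 s[j]='b': π[8]=0 (border '')
j=9 s[j]='a': π[9]=1 (border 'a')
j=10 s[j]='e': π[10]=2 (border 'ae')
j=11 s[j]='b': k: 2→0; π[11]=0 (border '')
j=12 s[j]='b': π[12]=0 (border '')
j=13 s[j]='a': π[13]=1 (border 'a')
j=14 s[j]='c': k: 1→0; π[14]=0 (border '')
j=15 s[j]='c': π[15]=0 (border '')
j=16 s[j]='b': π[16]=0 (border '')
j=17 s[j]='a': π[17]=1 (border 'a')
j=18 s[j]='f': k: 1→0; π[18]=0 (border '')
j=19 s[j]='f': π[19]=0 (border '')
j=20 s[j]='a': π[20]=1 (border 'a')
j=21 s[j]='d': k: 1→0; π[21]=0 (border '')
j=22 s[j]='d': π[22]=0 (border '')
j=23 s[j]='b': π[23]=0 (border '')
j=24 s[j]='c': π[24]=0 (border '')
j=25 s[j]='f': π[25]=0 (border '')
j=26 s[j]='c': π[26]=0 (border '')
j=27 s[j]='c': π[27]=0 (border '')
j=28 s[j]='a': π[28]=1 (border 'a')
j=29 s[j]='a': k: 1→0; π[29]=1 (border 'a')
j=30 s[j]='d': k: 1→0; π[30]=0 (border '')
j=31 s[j]='f': π[31]=0 (border '')
j=32 s[j]='d': π[32]=0 (border '')
j=33 s[j]='a': π[33]=1 (border 'a')
j=34 s[j]='e': π[34]=2 (border 'ae')
j=35 s[j]='f': π[35]=3 (border 'aef')
j=36 s[j]='d': k: 3→0; π[36]=0 (border '')
j=37 s[j]='f': π[37]=0 (border '')
j=38 s[j]='a': π[38]=1 (border 'a')
j=39 s[j]='f': k: 1→0; π[39]=0 (border '')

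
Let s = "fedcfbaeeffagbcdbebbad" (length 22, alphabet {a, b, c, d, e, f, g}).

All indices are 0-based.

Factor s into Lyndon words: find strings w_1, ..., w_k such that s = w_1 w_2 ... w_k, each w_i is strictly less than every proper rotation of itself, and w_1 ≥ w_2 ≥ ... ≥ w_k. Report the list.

["f", "e", "d", "cf", "b", "aeeffagbcdbebb", "ad"]

emit factor 1: 'f' (i=0, period=1)
emit factor 2: 'e' (i=1, period=1)
emit factor 3: 'd' (i=2, period=1)
emit factor 4: 'cf' (i=3, period=2)
emit factor 5: 'b' (i=5, period=1)
emit factor 6: 'aeeffagbcdbebb' (i=6, period=14)
emit factor 7: 'ad' (i=20, period=2)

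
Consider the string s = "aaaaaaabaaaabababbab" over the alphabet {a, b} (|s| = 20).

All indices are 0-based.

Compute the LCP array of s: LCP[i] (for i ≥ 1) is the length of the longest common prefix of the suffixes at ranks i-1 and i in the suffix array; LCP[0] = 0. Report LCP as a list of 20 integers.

sorted suffixes:
  #0 SA[0]=0  'aaaaaaabaaaabababbab'
  #1 SA[1]=1  'aaaaaabaaaabababbab'
  #2 SA[2]=2  'aaaaabaaaabababbab'
  #3 SA[3]=3  'aaaabaaaabababbab'
  #4 SA[4]=8  'aaaabababbab'
  #5 SA[5]=4  'aaabaaaabababbab'
  #6 SA[6]=9  'aaabababbab'
  #7 SA[7]=5  'aabaaaabababbab'
  #8 SA[8]=10  'aabababbab'
  #9 SA[9]=18  'ab'
  #10 SA[10]=6  'abaaaabababbab'
  #11 SA[11]=11  'abababbab'
  #12 SA[12]=13  'ababbab'
  #13 SA[13]=15  'abbab'
  #14 SA[14]=19  'b'
  #15 SA[15]=7  'baaaabababbab'
  #16 SA[16]=17  'bab'
  #17 SA[17]=12  'bababbab'
  #18 SA[18]=14  'babbab'
  #19 SA[19]=16  'bbab'

SA = [0, 1, 2, 3, 8, 4, 9, 5, 10, 18, 6, 11, 13, 15, 19, 7, 17, 12, 14, 16]
rank  pair      lcp
   1  s[0:],s[1:]  6  'aaaaaa'
   2  s[1:],s[2:]  5  'aaaaa'
   3  s[2:],s[3:]  4  'aaaa'
   4  s[3:],s[8:]  6  'aaaaba'
   5  s[8:],s[4:]  3  'aaa'
   6  s[4:],s[9:]  5  'aaaba'
   7  s[9:],s[5:]  2  'aa'
   8  s[5:],s[10:]  4  'aaba'
   9  s[10:],s[18:]  1  'a'
  10  s[18:],s[6:]  2  'ab'
  11  s[6:],s[11:]  3  'aba'
  12  s[11:],s[13:]  4  'abab'
  13  s[13:],s[15:]  2  'ab'
  14  s[15:],s[19:]  0  ''
  15  s[19:],s[7:]  1  'b'
  16  s[7:],s[17:]  2  'ba'
  17  s[17:],s[12:]  3  'bab'
  18  s[12:],s[14:]  3  'bab'
  19  s[14:],s[16:]  1  'b'

[0, 6, 5, 4, 6, 3, 5, 2, 4, 1, 2, 3, 4, 2, 0, 1, 2, 3, 3, 1]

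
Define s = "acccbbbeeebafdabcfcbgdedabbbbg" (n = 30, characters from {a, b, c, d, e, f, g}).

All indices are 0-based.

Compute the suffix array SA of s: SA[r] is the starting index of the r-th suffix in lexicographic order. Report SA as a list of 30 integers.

rank | idx | suffix
   0 |  24 | abbbbg
   1 |  14 | abcfcbgdedabbbbg
   2 |   0 | acccbbbeeebafdabcfcbgdedabbbbg
   3 |  11 | afdabcfcbgdedabbbbg
   4 |  10 | bafdabcfcbgdedabbbbg
   5 |  25 | bbbbg
   6 |   4 | bbbeeebafdabcfcbgdedabbbbg
   7 |  26 | bbbg
   8 |   5 | bbeeebafdabcfcbgdedabbbbg
   9 |  27 | bbg
  10 |  15 | bcfcbgdedabbbbg
  11 |   6 | beeebafdabcfcbgdedabbbbg
  12 |  28 | bg
  13 |  19 | bgdedabbbbg
  14 |   3 | cbbbeeebafdabcfcbgdedabbbbg
  15 |  18 | cbgdedabbbbg
  16 |   2 | ccbbbeeebafdabcfcbgdedabbbbg
  17 |   1 | cccbbbeeebafdabcfcbgdedabbbbg
  18 |  16 | cfcbgdedabbbbg
  19 |  23 | dabbbbg
  20 |  13 | dabcfcbgdedabbbbg
  21 |  21 | dedabbbbg
  22 |   9 | ebafdabcfcbgdedabbbbg
  23 |  22 | edabbbbg
  24 |   8 | eebafdabcfcbgdedabbbbg
  25 |   7 | eeebafdabcfcbgdedabbbbg
  26 |  17 | fcbgdedabbbbg
  27 |  12 | fdabcfcbgdedabbbbg
  28 |  29 | g
  29 |  20 | gdedabbbbg

[24, 14, 0, 11, 10, 25, 4, 26, 5, 27, 15, 6, 28, 19, 3, 18, 2, 1, 16, 23, 13, 21, 9, 22, 8, 7, 17, 12, 29, 20]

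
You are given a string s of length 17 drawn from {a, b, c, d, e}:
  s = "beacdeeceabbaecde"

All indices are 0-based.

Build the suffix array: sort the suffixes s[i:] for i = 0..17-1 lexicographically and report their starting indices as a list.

rank | idx | suffix
   0 |   9 | abbaecde
   1 |   2 | acdeeceabbaecde
   2 |  12 | aecde
   3 |  11 | baecde
   4 |  10 | bbaecde
   5 |   0 | beacdeeceabbaecde
   6 |  14 | cde
   7 |   3 | cdeeceabbaecde
   8 |   7 | ceabbaecde
   9 |  15 | de
  10 |   4 | deeceabbaecde
  11 |  16 | e
  12 |   8 | eabbaecde
  13 |   1 | eacdeeceabbaecde
  14 |  13 | ecde
  15 |   6 | eceabbaecde
  16 |   5 | eeceabbaecde

[9, 2, 12, 11, 10, 0, 14, 3, 7, 15, 4, 16, 8, 1, 13, 6, 5]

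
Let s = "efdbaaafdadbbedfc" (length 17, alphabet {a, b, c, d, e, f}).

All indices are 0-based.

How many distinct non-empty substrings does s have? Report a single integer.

139

sorted suffixes:
  #0 SA[0]=4  'aaafdadbbedfc'
  #1 SA[1]=5  'aafdadbbedfc'
  #2 SA[2]=9  'adbbedfc'
  #3 SA[3]=6  'afdadbbedfc'
  #4 SA[4]=3  'baaafdadbbedfc'
  #5 SA[5]=11  'bbedfc'
  #6 SA[6]=12  'bedfc'
  #7 SA[7]=16  'c'
  #8 SA[8]=8  'dadbbedfc'
  #9 SA[9]=2  'dbaaafdadbbedfc'
  #10 SA[10]=10  'dbbedfc'
  #11 SA[11]=14  'dfc'
  #12 SA[12]=13  'edfc'
  #13 SA[13]=0  'efdbaaafdadbbedfc'
  #14 SA[14]=15  'fc'
  #15 SA[15]=7  'fdadbbedfc'
  #16 SA[16]=1  'fdbaaafdadbbedfc'

SA = [4, 5, 9, 6, 3, 11, 12, 16, 8, 2, 10, 14, 13, 0, 15, 7, 1]
rank  pair      lcp
   1  s[4:],s[5:]  2  'aa'
   2  s[5:],s[9:]  1  'a'
   3  s[9:],s[6:]  1  'a'
   4  s[6:],s[3:]  0  ''
   5  s[3:],s[11:]  1  'b'
   6  s[11:],s[12:]  1  'b'
   7  s[12:],s[16:]  0  ''
   8  s[16:],s[8:]  0  ''
   9  s[8:],s[2:]  1  'd'
  10  s[2:],s[10:]  2  'db'
  11  s[10:],s[14:]  1  'd'
  12  s[14:],s[13:]  0  ''
  13  s[13:],s[0:]  1  'e'
  14  s[0:],s[15:]  0  ''
  15  s[15:],s[7:]  1  'f'
  16  s[7:],s[1:]  2  'fd'

n(n+1)/2 = 17·18/2 = 153
Σ LCP = 0 + 2 + 1 + 1 + 0 + 1 + 1 + 0 + 0 + 1 + 2 + 1 + 0 + 1 + 0 + 1 + 2 = 14
distinct = 153 − 14 = 139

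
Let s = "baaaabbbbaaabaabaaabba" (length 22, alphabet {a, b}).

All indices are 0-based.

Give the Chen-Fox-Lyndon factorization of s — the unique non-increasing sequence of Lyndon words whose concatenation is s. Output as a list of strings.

["b", "aaaabbbbaaabaabaaabb", "a"]

emit factor 1: 'b' (i=0, period=1)
emit factor 2: 'aaaabbbbaaabaabaaabb' (i=1, period=20)
emit factor 3: 'a' (i=21, period=1)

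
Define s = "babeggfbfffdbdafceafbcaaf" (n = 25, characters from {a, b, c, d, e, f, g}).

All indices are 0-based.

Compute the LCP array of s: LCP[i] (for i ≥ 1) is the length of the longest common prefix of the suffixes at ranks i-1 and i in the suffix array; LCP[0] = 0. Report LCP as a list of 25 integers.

[0, 1, 1, 2, 2, 0, 1, 1, 1, 1, 0, 1, 0, 1, 0, 1, 0, 1, 2, 1, 1, 1, 2, 0, 1]

sorted suffixes:
  #0 SA[0]=22  'aaf'
  #1 SA[1]=1  'abeggfbfffdbdafceafbcaaf'
  #2 SA[2]=23  'af'
  #3 SA[3]=18  'afbcaaf'
  #4 SA[4]=14  'afceafbcaaf'
  #5 SA[5]=0  'babeggfbfffdbdafceafbcaaf'
  #6 SA[6]=20  'bcaaf'
  #7 SA[7]=12  'bdafceafbcaaf'
  #8 SA[8]=2  'beggfbfffdbdafceafbcaaf'
  #9 SA[9]=7  'bfffdbdafceafbcaaf'
  #10 SA[10]=21  'caaf'
  #11 SA[11]=16  'ceafbcaaf'
  #12 SA[12]=13  'dafceafbcaaf'
  #13 SA[13]=11  'dbdafceafbcaaf'
  #14 SA[14]=17  'eafbcaaf'
  #15 SA[15]=3  'eggfbfffdbdafceafbcaaf'
  #16 SA[16]=24  'f'
  #17 SA[17]=19  'fbcaaf'
  #18 SA[18]=6  'fbfffdbdafceafbcaaf'
  #19 SA[19]=15  'fceafbcaaf'
  #20 SA[20]=10  'fdbdafceafbcaaf'
  #21 SA[21]=9  'ffdbdafceafbcaaf'
  #22 SA[22]=8  'fffdbdafceafbcaaf'
  #23 SA[23]=5  'gfbfffdbdafceafbcaaf'
  #24 SA[24]=4  'ggfbfffdbdafceafbcaaf'

SA = [22, 1, 23, 18, 14, 0, 20, 12, 2, 7, 21, 16, 13, 11, 17, 3, 24, 19, 6, 15, 10, 9, 8, 5, 4]
rank  pair      lcp
   1  s[22:],s[1:]  1  'a'
   2  s[1:],s[23:]  1  'a'
   3  s[23:],s[18:]  2  'af'
   4  s[18:],s[14:]  2  'af'
   5  s[14:],s[0:]  0  ''
   6  s[0:],s[20:]  1  'b'
   7  s[20:],s[12:]  1  'b'
   8  s[12:],s[2:]  1  'b'
   9  s[2:],s[7:]  1  'b'
  10  s[7:],s[21:]  0  ''
  11  s[21:],s[16:]  1  'c'
  12  s[16:],s[13:]  0  ''
  13  s[13:],s[11:]  1  'd'
  14  s[11:],s[17:]  0  ''
  15  s[17:],s[3:]  1  'e'
  16  s[3:],s[24:]  0  ''
  17  s[24:],s[19:]  1  'f'
  18  s[19:],s[6:]  2  'fb'
  19  s[6:],s[15:]  1  'f'
  20  s[15:],s[10:]  1  'f'
  21  s[10:],s[9:]  1  'f'
  22  s[9:],s[8:]  2  'ff'
  23  s[8:],s[5:]  0  ''
  24  s[5:],s[4:]  1  'g'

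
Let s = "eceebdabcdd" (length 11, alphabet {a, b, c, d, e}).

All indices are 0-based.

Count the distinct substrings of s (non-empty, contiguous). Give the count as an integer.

rank | idx | suffix
   0 |   6 | abcdd
   1 |   7 | bcdd
   2 |   4 | bdabcdd
   3 |   8 | cdd
   4 |   1 | ceebdabcdd
   5 |  10 | d
   6 |   5 | dabcdd
   7 |   9 | dd
   8 |   3 | ebdabcdd
   9 |   0 | eceebdabcdd
  10 |   2 | eebdabcdd

SA = [6, 7, 4, 8, 1, 10, 5, 9, 3, 0, 2]
rank  pair      lcp
   1  s[6:],s[7:]  0  ''
   2  s[7:],s[4:]  1  'b'
   3  s[4:],s[8:]  0  ''
   4  s[8:],s[1:]  1  'c'
   5  s[1:],s[10:]  0  ''
   6  s[10:],s[5:]  1  'd'
   7  s[5:],s[9:]  1  'd'
   8  s[9:],s[3:]  0  ''
   9  s[3:],s[0:]  1  'e'
  10  s[0:],s[2:]  1  'e'

n(n+1)/2 = 11·12/2 = 66
Σ LCP = 0 + 0 + 1 + 0 + 1 + 0 + 1 + 1 + 0 + 1 + 1 = 6
distinct = 66 − 6 = 60

60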